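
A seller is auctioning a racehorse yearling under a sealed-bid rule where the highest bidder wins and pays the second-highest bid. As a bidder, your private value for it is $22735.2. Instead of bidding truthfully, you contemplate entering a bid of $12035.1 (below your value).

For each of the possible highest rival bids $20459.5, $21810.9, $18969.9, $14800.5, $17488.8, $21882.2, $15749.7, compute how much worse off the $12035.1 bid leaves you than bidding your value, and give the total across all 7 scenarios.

The deviation costs you only when the competing bid falls strictly between $12035.1 and $22735.2; elsewhere both bids give the same outcome.
$20459.5: truthful payoff $2275.7, deviation payoff $0 → loss $2275.7.
$21810.9: truthful payoff $924.3, deviation payoff $0 → loss $924.3.
$18969.9: truthful payoff $3765.3, deviation payoff $0 → loss $3765.3.
$14800.5: truthful payoff $7934.7, deviation payoff $0 → loss $7934.7.
$17488.8: truthful payoff $5246.4, deviation payoff $0 → loss $5246.4.
$21882.2: truthful payoff $853, deviation payoff $0 → loss $853.
$15749.7: truthful payoff $6985.5, deviation payoff $0 → loss $6985.5.
Total loss = $2275.7 + $924.3 + $3765.3 + $7934.7 + $5246.4 + $853 + $6985.5 = $27984.9.
Truthful bidding weakly dominates here: raising your bid can only win items priced above your value, and lowering it can only forfeit items priced below.

$27984.9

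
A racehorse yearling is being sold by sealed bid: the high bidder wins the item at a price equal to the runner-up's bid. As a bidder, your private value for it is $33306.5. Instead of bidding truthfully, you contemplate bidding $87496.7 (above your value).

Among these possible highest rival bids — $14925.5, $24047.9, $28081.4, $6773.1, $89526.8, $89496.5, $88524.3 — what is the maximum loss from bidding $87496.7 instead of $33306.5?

$14925.5: same outcome either way → loss $0.
$24047.9: same outcome either way → loss $0.
$28081.4: same outcome either way → loss $0.
$6773.1: same outcome either way → loss $0.
$89526.8: same outcome either way → loss $0.
$89496.5: same outcome either way → loss $0.
$88524.3: same outcome either way → loss $0.
Maximum loss: $0.

$0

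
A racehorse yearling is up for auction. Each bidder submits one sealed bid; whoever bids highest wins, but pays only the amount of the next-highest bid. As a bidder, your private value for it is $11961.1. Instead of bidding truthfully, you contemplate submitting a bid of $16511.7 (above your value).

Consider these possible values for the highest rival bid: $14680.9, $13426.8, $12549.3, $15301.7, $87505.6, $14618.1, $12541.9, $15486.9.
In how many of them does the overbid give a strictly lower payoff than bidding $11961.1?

7

The deviation hurts exactly when the highest competing bid lies strictly between $11961.1 and $16511.7 — overbidding then wins at a price above your value.
$14680.9: inside the interval → strictly worse (loss $2719.8).
$13426.8: inside the interval → strictly worse (loss $1465.7).
$12549.3: inside the interval → strictly worse (loss $588.2).
$15301.7: inside the interval → strictly worse (loss $3340.6).
$87505.6: above both → same outcome either way.
$14618.1: inside the interval → strictly worse (loss $2657).
$12541.9: inside the interval → strictly worse (loss $580.8).
$15486.9: inside the interval → strictly worse (loss $3525.8).
Count: 7.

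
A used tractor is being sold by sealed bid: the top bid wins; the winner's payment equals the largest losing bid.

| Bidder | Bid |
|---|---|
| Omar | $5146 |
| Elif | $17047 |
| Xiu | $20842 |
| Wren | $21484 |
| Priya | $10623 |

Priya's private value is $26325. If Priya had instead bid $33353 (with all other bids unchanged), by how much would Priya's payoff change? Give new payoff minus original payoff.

The highest bid among the other bidders is $21484; Priya's bid doesn't change that.
Original bid $10623: Priya is not highest (top rival bid is $21484); payoff $0.
Alternative bid $33353: Priya is highest, pays the top rival bid $21484; payoff $26325 − $21484 = $4841.
Change in payoff = $4841 − ($0) = $4841.

$4841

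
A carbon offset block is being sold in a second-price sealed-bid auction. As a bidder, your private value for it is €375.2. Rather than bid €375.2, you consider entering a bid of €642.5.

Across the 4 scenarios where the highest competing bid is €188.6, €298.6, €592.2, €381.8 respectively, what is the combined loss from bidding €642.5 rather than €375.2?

€223.6

The deviation costs you only when the competing bid falls strictly between €375.2 and €642.5; elsewhere both bids give the same outcome.
€188.6: outcomes coincide → loss €0.
€298.6: outcomes coincide → loss €0.
€592.2: truthful payoff €0, deviation payoff −€217 → loss €217.
€381.8: truthful payoff €0, deviation payoff −€6.6 → loss €6.6.
Total loss = €217 + €6.6 = €223.6.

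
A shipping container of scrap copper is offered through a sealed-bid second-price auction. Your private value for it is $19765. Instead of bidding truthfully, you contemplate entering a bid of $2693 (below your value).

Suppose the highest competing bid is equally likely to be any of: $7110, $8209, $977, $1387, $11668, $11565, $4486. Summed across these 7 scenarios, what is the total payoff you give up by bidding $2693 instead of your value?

The deviation costs you only when the competing bid falls strictly between $2693 and $19765; elsewhere both bids give the same outcome.
$7110: truthful payoff $12655, deviation payoff $0 → loss $12655.
$8209: truthful payoff $11556, deviation payoff $0 → loss $11556.
$977: outcomes coincide → loss $0.
$1387: outcomes coincide → loss $0.
$11668: truthful payoff $8097, deviation payoff $0 → loss $8097.
$11565: truthful payoff $8200, deviation payoff $0 → loss $8200.
$4486: truthful payoff $15279, deviation payoff $0 → loss $15279.
Total loss = $12655 + $11556 + $8097 + $8200 + $15279 = $55787.

$55787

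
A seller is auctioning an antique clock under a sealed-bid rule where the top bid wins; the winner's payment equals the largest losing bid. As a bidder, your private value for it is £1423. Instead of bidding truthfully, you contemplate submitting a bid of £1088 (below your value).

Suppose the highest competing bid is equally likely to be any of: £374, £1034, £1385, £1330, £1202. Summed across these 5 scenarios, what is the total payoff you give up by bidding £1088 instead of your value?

£352

The deviation costs you only when the competing bid falls strictly between £1088 and £1423; elsewhere both bids give the same outcome.
£374: outcomes coincide → loss £0.
£1034: outcomes coincide → loss £0.
£1385: truthful payoff £38, deviation payoff £0 → loss £38.
£1330: truthful payoff £93, deviation payoff £0 → loss £93.
£1202: truthful payoff £221, deviation payoff £0 → loss £221.
Total loss = £38 + £93 + £221 = £352.
Truthful bidding weakly dominates here: raising your bid can only win items priced above your value, and lowering it can only forfeit items priced below.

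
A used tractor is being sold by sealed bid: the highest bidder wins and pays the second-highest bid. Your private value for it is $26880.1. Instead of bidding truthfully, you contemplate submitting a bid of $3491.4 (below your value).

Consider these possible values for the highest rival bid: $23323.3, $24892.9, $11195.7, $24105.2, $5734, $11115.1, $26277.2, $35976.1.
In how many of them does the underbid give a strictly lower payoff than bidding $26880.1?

7

The deviation hurts exactly when the highest competing bid lies strictly between $3491.4 and $26880.1 — underbidding then forfeits a profitable win.
$23323.3: inside the interval → strictly worse (loss $3556.8).
$24892.9: inside the interval → strictly worse (loss $1987.2).
$11195.7: inside the interval → strictly worse (loss $15684.4).
$24105.2: inside the interval → strictly worse (loss $2774.9).
$5734: inside the interval → strictly worse (loss $21146.1).
$11115.1: inside the interval → strictly worse (loss $15765).
$26277.2: inside the interval → strictly worse (loss $602.9).
$35976.1: above both → same outcome either way.
Count: 7.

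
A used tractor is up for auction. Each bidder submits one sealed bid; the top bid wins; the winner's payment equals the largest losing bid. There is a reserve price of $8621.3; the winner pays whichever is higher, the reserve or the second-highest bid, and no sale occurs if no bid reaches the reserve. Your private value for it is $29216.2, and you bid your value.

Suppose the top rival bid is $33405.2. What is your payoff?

$0

Your bid $29216.2 is below the highest competing bid $33405.2, so you lose. Payoff $0.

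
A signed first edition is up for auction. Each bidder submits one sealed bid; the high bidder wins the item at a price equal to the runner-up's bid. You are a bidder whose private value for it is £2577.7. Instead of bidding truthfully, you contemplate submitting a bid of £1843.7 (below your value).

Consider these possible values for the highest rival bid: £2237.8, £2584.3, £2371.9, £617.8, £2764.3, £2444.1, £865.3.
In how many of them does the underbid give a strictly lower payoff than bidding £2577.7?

3

The deviation hurts exactly when the highest competing bid lies strictly between £1843.7 and £2577.7 — underbidding then forfeits a profitable win.
£2237.8: inside the interval → strictly worse (loss £339.9).
£2584.3: above both → same outcome either way.
£2371.9: inside the interval → strictly worse (loss £205.8).
£617.8: below both → same outcome either way.
£2764.3: above both → same outcome either way.
£2444.1: inside the interval → strictly worse (loss £133.6).
£865.3: below both → same outcome either way.
Count: 3.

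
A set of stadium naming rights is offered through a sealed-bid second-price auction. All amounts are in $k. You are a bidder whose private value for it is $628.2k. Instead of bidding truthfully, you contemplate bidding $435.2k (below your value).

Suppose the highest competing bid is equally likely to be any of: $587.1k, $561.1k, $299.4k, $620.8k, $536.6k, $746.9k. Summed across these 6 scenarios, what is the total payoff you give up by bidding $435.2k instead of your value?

The deviation costs you only when the competing bid falls strictly between $435.2k and $628.2k; elsewhere both bids give the same outcome.
$587.1k: truthful payoff $41.1k, deviation payoff $0k → loss $41.1k.
$561.1k: truthful payoff $67.1k, deviation payoff $0k → loss $67.1k.
$299.4k: outcomes coincide → loss $0k.
$620.8k: truthful payoff $7.4k, deviation payoff $0k → loss $7.4k.
$536.6k: truthful payoff $91.6k, deviation payoff $0k → loss $91.6k.
$746.9k: outcomes coincide → loss $0k.
Total loss = $41.1k + $67.1k + $7.4k + $91.6k = $207.2k.

$207.2k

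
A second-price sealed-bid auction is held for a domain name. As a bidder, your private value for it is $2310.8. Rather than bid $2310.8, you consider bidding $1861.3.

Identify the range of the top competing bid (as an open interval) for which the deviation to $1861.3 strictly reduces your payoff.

($1861.3, $2310.8)

If the competing bid is below $1861.3, both bids win at the same price — no difference.
If it is above $2310.8, both bids lose — no difference.
If it lies strictly between $1861.3 and $2310.8, bidding your value wins at a price below your value (positive payoff) while bidding $1861.3 loses (payoff 0).
So the deviation strictly hurts on the open interval ($1861.3, $2310.8).
Because the price is fixed by the runner-up's bid, deviating from your value can only change a good outcome into a bad one — never the reverse.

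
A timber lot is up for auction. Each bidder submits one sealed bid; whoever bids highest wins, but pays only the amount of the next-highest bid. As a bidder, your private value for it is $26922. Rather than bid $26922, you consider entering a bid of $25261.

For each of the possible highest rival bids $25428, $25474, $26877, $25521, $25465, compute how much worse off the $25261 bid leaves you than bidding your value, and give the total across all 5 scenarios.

$5845

The deviation costs you only when the competing bid falls strictly between $25261 and $26922; elsewhere both bids give the same outcome.
$25428: truthful payoff $1494, deviation payoff $0 → loss $1494.
$25474: truthful payoff $1448, deviation payoff $0 → loss $1448.
$26877: truthful payoff $45, deviation payoff $0 → loss $45.
$25521: truthful payoff $1401, deviation payoff $0 → loss $1401.
$25465: truthful payoff $1457, deviation payoff $0 → loss $1457.
Total loss = $1494 + $1448 + $45 + $1401 + $1457 = $5845.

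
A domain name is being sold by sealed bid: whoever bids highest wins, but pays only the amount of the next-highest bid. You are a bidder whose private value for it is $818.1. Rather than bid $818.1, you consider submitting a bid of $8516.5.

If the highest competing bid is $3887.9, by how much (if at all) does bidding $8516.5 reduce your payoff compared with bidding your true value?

$3069.8

Bidding your value $818.1: you lose (since $818.1 < $3887.9). Payoff $0.
Bidding $8516.5: you win and pay $3887.9. Payoff $818.1 − $3887.9 = −$3069.8.
The competing bid $3887.9 lies between your value and your inflated bid, so overbidding wins an item priced above your value.
Loss from deviating = $0 − (−$3069.8) = $3069.8.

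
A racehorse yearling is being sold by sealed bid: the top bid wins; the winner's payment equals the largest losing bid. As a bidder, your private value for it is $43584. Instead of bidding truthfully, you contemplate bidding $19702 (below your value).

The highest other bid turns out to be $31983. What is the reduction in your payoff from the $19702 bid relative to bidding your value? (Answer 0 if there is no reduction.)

Bidding your value $43584: you win (since $43584 > $31983) and pay $31983. Payoff $11601.
Bidding $19702: you lose. Payoff $0.
The competing bid $31983 lies between your shaded bid and your value, so underbidding forfeits an item you could have won at a profitable price.
Loss from deviating = $11601 − ($0) = $11601.

$11601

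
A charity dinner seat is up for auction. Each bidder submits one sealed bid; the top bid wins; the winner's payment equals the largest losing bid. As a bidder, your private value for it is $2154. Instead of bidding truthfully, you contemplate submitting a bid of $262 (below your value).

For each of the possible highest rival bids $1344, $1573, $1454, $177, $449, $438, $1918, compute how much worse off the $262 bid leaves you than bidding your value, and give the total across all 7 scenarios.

$5748

The deviation costs you only when the competing bid falls strictly between $262 and $2154; elsewhere both bids give the same outcome.
$1344: truthful payoff $810, deviation payoff $0 → loss $810.
$1573: truthful payoff $581, deviation payoff $0 → loss $581.
$1454: truthful payoff $700, deviation payoff $0 → loss $700.
$177: outcomes coincide → loss $0.
$449: truthful payoff $1705, deviation payoff $0 → loss $1705.
$438: truthful payoff $1716, deviation payoff $0 → loss $1716.
$1918: truthful payoff $236, deviation payoff $0 → loss $236.
Total loss = $810 + $581 + $700 + $1705 + $1716 + $236 = $5748.
Truthful bidding weakly dominates here: raising your bid can only win items priced above your value, and lowering it can only forfeit items priced below.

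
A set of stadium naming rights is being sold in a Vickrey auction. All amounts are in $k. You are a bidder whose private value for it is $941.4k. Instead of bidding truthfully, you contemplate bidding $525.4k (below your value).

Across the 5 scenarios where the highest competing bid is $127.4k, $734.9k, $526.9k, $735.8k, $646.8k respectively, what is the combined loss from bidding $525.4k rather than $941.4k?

The deviation costs you only when the competing bid falls strictly between $525.4k and $941.4k; elsewhere both bids give the same outcome.
$127.4k: outcomes coincide → loss $0k.
$734.9k: truthful payoff $206.5k, deviation payoff $0k → loss $206.5k.
$526.9k: truthful payoff $414.5k, deviation payoff $0k → loss $414.5k.
$735.8k: truthful payoff $205.6k, deviation payoff $0k → loss $205.6k.
$646.8k: truthful payoff $294.6k, deviation payoff $0k → loss $294.6k.
Total loss = $206.5k + $414.5k + $205.6k + $294.6k = $1121.2k.

$1121.2k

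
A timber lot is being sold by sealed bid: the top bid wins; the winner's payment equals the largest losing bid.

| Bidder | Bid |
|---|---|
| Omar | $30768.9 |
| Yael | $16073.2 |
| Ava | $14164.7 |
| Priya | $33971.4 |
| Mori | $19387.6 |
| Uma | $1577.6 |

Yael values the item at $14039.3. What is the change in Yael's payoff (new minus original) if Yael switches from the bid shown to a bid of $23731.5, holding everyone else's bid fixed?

$0

The highest bid among the other bidders is $33971.4; Yael's bid doesn't change that.
Original bid $16073.2: Yael is not highest (top rival bid is $33971.4); payoff $0.
Alternative bid $23731.5: Yael is not highest (top rival bid is $33971.4); payoff $0.
Change in payoff = $0 − ($0) = $0.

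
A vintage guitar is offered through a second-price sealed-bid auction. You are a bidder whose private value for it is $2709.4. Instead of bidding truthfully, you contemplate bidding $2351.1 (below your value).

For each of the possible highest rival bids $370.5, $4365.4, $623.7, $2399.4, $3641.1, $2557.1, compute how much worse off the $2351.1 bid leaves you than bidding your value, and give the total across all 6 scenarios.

The deviation costs you only when the competing bid falls strictly between $2351.1 and $2709.4; elsewhere both bids give the same outcome.
$370.5: outcomes coincide → loss $0.
$4365.4: outcomes coincide → loss $0.
$623.7: outcomes coincide → loss $0.
$2399.4: truthful payoff $310, deviation payoff $0 → loss $310.
$3641.1: outcomes coincide → loss $0.
$2557.1: truthful payoff $152.3, deviation payoff $0 → loss $152.3.
Total loss = $310 + $152.3 = $462.3.

$462.3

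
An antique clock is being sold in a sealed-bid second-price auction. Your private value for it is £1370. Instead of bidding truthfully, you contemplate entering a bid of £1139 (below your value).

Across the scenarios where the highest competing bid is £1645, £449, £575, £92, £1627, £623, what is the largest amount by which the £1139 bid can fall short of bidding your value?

£1645: same outcome either way → loss £0.
£449: same outcome either way → loss £0.
£575: same outcome either way → loss £0.
£92: same outcome either way → loss £0.
£1627: same outcome either way → loss £0.
£623: same outcome either way → loss £0.
Maximum loss: £0.

£0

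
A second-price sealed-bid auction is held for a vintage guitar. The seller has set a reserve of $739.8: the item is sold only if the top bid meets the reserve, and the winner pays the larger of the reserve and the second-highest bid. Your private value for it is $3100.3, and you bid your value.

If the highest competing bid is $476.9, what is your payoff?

Your bid $3100.3 is the highest and exceeds the reserve.
Price = max(second-highest bid, reserve) = max($476.9, $739.8) = $739.8.
Payoff = $3100.3 − $739.8 = $2360.5.

$2360.5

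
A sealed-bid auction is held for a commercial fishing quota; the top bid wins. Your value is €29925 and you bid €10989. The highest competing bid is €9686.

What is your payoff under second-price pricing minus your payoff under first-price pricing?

€1303

You have the highest bid, so you win under either rule.
Second-price: pay €9686 → payoff €20239.
First-price: pay your own bid €10989 → payoff €18936.
Difference = €20239 − (€18936) = €1303.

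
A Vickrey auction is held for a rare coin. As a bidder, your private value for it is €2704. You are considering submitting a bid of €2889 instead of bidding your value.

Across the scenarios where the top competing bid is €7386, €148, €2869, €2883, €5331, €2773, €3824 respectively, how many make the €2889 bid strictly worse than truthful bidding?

The deviation hurts exactly when the highest competing bid lies strictly between €2704 and €2889 — overbidding then wins at a price above your value.
€7386: above both → same outcome either way.
€148: below both → same outcome either way.
€2869: inside the interval → strictly worse (loss €165).
€2883: inside the interval → strictly worse (loss €179).
€5331: above both → same outcome either way.
€2773: inside the interval → strictly worse (loss €69).
€3824: above both → same outcome either way.
Count: 3.

3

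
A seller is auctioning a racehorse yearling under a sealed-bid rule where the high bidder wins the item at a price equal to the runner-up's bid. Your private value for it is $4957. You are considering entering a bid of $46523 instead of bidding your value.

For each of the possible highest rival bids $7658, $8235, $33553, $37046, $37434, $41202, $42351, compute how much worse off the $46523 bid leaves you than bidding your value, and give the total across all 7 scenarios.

The deviation costs you only when the competing bid falls strictly between $4957 and $46523; elsewhere both bids give the same outcome.
$7658: truthful payoff $0, deviation payoff −$2701 → loss $2701.
$8235: truthful payoff $0, deviation payoff −$3278 → loss $3278.
$33553: truthful payoff $0, deviation payoff −$28596 → loss $28596.
$37046: truthful payoff $0, deviation payoff −$32089 → loss $32089.
$37434: truthful payoff $0, deviation payoff −$32477 → loss $32477.
$41202: truthful payoff $0, deviation payoff −$36245 → loss $36245.
$42351: truthful payoff $0, deviation payoff −$37394 → loss $37394.
Total loss = $2701 + $3278 + $28596 + $32089 + $32477 + $36245 + $37394 = $172780.
Truthful bidding weakly dominates here: raising your bid can only win items priced above your value, and lowering it can only forfeit items priced below.

$172780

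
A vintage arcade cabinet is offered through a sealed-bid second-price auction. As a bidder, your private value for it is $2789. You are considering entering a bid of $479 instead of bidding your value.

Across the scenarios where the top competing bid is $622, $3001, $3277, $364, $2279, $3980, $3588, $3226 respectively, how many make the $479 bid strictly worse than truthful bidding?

The deviation hurts exactly when the highest competing bid lies strictly between $479 and $2789 — underbidding then forfeits a profitable win.
$622: inside the interval → strictly worse (loss $2167).
$3001: above both → same outcome either way.
$3277: above both → same outcome either way.
$364: below both → same outcome either way.
$2279: inside the interval → strictly worse (loss $510).
$3980: above both → same outcome either way.
$3588: above both → same outcome either way.
$3226: above both → same outcome either way.
Count: 2.

2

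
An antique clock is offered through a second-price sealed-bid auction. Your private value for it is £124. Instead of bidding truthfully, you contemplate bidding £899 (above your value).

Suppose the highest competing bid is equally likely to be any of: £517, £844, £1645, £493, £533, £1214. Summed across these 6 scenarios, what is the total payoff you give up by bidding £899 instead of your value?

£1891

The deviation costs you only when the competing bid falls strictly between £124 and £899; elsewhere both bids give the same outcome.
£517: truthful payoff £0, deviation payoff −£393 → loss £393.
£844: truthful payoff £0, deviation payoff −£720 → loss £720.
£1645: outcomes coincide → loss £0.
£493: truthful payoff £0, deviation payoff −£369 → loss £369.
£533: truthful payoff £0, deviation payoff −£409 → loss £409.
£1214: outcomes coincide → loss £0.
Total loss = £393 + £720 + £369 + £409 = £1891.
Truthful bidding weakly dominates here: raising your bid can only win items priced above your value, and lowering it can only forfeit items priced below.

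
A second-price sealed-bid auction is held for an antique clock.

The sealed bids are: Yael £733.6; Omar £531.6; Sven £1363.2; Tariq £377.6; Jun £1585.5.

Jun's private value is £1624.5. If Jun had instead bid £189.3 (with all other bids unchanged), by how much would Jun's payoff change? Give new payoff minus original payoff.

The highest bid among the other bidders is £1363.2; Jun's bid doesn't change that.
Original bid £1585.5: Jun is highest, pays the top rival bid £1363.2; payoff £1624.5 − £1363.2 = £261.3.
Alternative bid £189.3: Jun is not highest (top rival bid is £1363.2); payoff £0.
Change in payoff = £0 − (£261.3) = −£261.3.

−£261.3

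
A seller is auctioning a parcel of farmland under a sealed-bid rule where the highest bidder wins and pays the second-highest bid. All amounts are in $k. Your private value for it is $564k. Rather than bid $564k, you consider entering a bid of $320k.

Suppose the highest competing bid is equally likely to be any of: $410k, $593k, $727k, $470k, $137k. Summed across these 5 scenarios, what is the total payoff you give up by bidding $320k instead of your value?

$248k

The deviation costs you only when the competing bid falls strictly between $320k and $564k; elsewhere both bids give the same outcome.
$410k: truthful payoff $154k, deviation payoff $0k → loss $154k.
$593k: outcomes coincide → loss $0k.
$727k: outcomes coincide → loss $0k.
$470k: truthful payoff $94k, deviation payoff $0k → loss $94k.
$137k: outcomes coincide → loss $0k.
Total loss = $154k + $94k = $248k.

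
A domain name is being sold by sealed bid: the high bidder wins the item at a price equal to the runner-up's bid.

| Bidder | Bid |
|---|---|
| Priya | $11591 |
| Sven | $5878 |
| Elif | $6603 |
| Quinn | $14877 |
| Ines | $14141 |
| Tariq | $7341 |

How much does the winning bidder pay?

$14141

Highest bid: Quinn at $14877, so Quinn wins.
Second-highest bid: Ines at $14141 — that is the price the winner pays.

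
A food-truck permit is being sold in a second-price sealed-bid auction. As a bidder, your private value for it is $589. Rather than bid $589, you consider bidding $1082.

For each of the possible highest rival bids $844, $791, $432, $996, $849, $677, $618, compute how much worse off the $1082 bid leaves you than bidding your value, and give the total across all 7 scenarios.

$1241

The deviation costs you only when the competing bid falls strictly between $589 and $1082; elsewhere both bids give the same outcome.
$844: truthful payoff $0, deviation payoff −$255 → loss $255.
$791: truthful payoff $0, deviation payoff −$202 → loss $202.
$432: outcomes coincide → loss $0.
$996: truthful payoff $0, deviation payoff −$407 → loss $407.
$849: truthful payoff $0, deviation payoff −$260 → loss $260.
$677: truthful payoff $0, deviation payoff −$88 → loss $88.
$618: truthful payoff $0, deviation payoff −$29 → loss $29.
Total loss = $255 + $202 + $407 + $260 + $88 + $29 = $1241.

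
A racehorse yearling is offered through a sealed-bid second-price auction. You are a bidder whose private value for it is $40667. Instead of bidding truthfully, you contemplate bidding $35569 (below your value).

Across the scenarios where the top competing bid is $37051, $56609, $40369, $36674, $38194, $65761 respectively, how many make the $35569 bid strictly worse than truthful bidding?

The deviation hurts exactly when the highest competing bid lies strictly between $35569 and $40667 — underbidding then forfeits a profitable win.
$37051: inside the interval → strictly worse (loss $3616).
$56609: above both → same outcome either way.
$40369: inside the interval → strictly worse (loss $298).
$36674: inside the interval → strictly worse (loss $3993).
$38194: inside the interval → strictly worse (loss $2473).
$65761: above both → same outcome either way.
Count: 4.

4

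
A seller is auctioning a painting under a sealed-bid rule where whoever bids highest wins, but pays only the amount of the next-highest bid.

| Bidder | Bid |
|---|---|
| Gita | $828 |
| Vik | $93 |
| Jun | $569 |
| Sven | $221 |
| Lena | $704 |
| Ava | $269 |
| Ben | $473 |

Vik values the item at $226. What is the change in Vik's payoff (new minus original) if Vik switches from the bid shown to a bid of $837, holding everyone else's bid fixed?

The highest bid among the other bidders is $828; Vik's bid doesn't change that.
Original bid $93: Vik is not highest (top rival bid is $828); payoff $0.
Alternative bid $837: Vik is highest, pays the top rival bid $828; payoff $226 − $828 = −$602.
Change in payoff = −$602 − ($0) = −$602.

−$602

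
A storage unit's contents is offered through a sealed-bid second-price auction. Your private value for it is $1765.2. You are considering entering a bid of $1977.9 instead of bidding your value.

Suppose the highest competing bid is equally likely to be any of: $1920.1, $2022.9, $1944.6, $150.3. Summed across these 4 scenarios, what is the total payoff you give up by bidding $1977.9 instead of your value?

The deviation costs you only when the competing bid falls strictly between $1765.2 and $1977.9; elsewhere both bids give the same outcome.
$1920.1: truthful payoff $0, deviation payoff −$154.9 → loss $154.9.
$2022.9: outcomes coincide → loss $0.
$1944.6: truthful payoff $0, deviation payoff −$179.4 → loss $179.4.
$150.3: outcomes coincide → loss $0.
Total loss = $154.9 + $179.4 = $334.3.

$334.3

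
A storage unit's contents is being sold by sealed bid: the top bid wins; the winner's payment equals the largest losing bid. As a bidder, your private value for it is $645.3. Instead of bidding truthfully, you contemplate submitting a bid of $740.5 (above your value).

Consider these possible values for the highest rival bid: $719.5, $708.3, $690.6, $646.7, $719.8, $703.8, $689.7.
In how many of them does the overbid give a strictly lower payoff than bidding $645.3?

The deviation hurts exactly when the highest competing bid lies strictly between $645.3 and $740.5 — overbidding then wins at a price above your value.
$719.5: inside the interval → strictly worse (loss $74.2).
$708.3: inside the interval → strictly worse (loss $63).
$690.6: inside the interval → strictly worse (loss $45.3).
$646.7: inside the interval → strictly worse (loss $1.4).
$719.8: inside the interval → strictly worse (loss $74.5).
$703.8: inside the interval → strictly worse (loss $58.5).
$689.7: inside the interval → strictly worse (loss $44.4).
Count: 7.

7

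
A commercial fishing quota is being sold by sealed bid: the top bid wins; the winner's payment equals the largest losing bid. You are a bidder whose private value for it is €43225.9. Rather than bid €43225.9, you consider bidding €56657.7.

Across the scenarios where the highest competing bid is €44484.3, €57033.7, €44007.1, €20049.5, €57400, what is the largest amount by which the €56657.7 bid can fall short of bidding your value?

€44484.3: truthful gives €0, deviation gives −€1258.4 → loss €1258.4.
€57033.7: same outcome either way → loss €0.
€44007.1: truthful gives €0, deviation gives −€781.2 → loss €781.2.
€20049.5: same outcome either way → loss €0.
€57400: same outcome either way → loss €0.
Maximum loss: €1258.4.

€1258.4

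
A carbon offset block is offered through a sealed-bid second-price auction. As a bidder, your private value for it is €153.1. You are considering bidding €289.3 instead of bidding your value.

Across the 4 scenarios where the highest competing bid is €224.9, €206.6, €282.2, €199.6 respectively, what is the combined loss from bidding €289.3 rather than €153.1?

The deviation costs you only when the competing bid falls strictly between €153.1 and €289.3; elsewhere both bids give the same outcome.
€224.9: truthful payoff €0, deviation payoff −€71.8 → loss €71.8.
€206.6: truthful payoff €0, deviation payoff −€53.5 → loss €53.5.
€282.2: truthful payoff €0, deviation payoff −€129.1 → loss €129.1.
€199.6: truthful payoff €0, deviation payoff −€46.5 → loss €46.5.
Total loss = €71.8 + €53.5 + €129.1 + €46.5 = €300.9.

€300.9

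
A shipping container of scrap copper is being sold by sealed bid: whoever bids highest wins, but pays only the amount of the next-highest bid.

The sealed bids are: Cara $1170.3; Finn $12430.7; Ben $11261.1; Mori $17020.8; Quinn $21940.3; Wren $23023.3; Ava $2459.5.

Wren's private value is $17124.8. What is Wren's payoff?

Highest bid: Wren at $23023.3, so Wren wins.
Second-highest bid: Quinn at $21940.3 — that is the price the winner pays.
Wren's payoff = value − price = $17124.8 − $21940.3 = −$4815.5.

−$4815.5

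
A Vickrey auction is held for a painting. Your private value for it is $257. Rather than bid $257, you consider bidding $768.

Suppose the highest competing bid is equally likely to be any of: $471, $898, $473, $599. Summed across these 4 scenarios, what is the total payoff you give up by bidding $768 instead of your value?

The deviation costs you only when the competing bid falls strictly between $257 and $768; elsewhere both bids give the same outcome.
$471: truthful payoff $0, deviation payoff −$214 → loss $214.
$898: outcomes coincide → loss $0.
$473: truthful payoff $0, deviation payoff −$216 → loss $216.
$599: truthful payoff $0, deviation payoff −$342 → loss $342.
Total loss = $214 + $216 + $342 = $772.

$772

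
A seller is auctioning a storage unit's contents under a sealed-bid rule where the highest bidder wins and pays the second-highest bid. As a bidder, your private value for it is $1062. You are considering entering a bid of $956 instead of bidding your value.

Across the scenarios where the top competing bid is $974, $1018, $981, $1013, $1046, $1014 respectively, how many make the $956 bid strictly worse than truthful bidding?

The deviation hurts exactly when the highest competing bid lies strictly between $956 and $1062 — underbidding then forfeits a profitable win.
$974: inside the interval → strictly worse (loss $88).
$1018: inside the interval → strictly worse (loss $44).
$981: inside the interval → strictly worse (loss $81).
$1013: inside the interval → strictly worse (loss $49).
$1046: inside the interval → strictly worse (loss $16).
$1014: inside the interval → strictly worse (loss $48).
Count: 6.

6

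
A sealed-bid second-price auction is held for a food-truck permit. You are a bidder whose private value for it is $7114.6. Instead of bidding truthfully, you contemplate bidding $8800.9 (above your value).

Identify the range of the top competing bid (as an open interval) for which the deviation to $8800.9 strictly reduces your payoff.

($7114.6, $8800.9)

If the competing bid is below $7114.6, both bids win at the same price — no difference.
If it is above $8800.9, both bids lose — no difference.
If it lies strictly between $7114.6 and $8800.9, bidding your value loses (payoff 0) while bidding $8800.9 wins at a price above your value (payoff negative).
So the deviation strictly hurts on the open interval ($7114.6, $8800.9).
In a second-price auction your bid sets only whether you win, not what you pay, so bidding your true value is weakly dominant.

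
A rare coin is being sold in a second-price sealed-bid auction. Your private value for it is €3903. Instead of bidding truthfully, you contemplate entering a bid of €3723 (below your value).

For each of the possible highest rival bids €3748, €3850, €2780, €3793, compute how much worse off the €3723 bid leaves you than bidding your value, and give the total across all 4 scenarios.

The deviation costs you only when the competing bid falls strictly between €3723 and €3903; elsewhere both bids give the same outcome.
€3748: truthful payoff €155, deviation payoff €0 → loss €155.
€3850: truthful payoff €53, deviation payoff €0 → loss €53.
€2780: outcomes coincide → loss €0.
€3793: truthful payoff €110, deviation payoff €0 → loss €110.
Total loss = €155 + €53 + €110 = €318.
Because the price is fixed by the runner-up's bid, deviating from your value can only change a good outcome into a bad one — never the reverse.

€318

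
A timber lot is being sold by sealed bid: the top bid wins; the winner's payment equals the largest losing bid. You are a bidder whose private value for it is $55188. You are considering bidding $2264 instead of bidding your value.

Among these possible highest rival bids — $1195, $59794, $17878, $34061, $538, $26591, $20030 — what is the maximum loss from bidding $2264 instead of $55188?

$1195: same outcome either way → loss $0.
$59794: same outcome either way → loss $0.
$17878: truthful gives $37310, deviation gives $0 → loss $37310.
$34061: truthful gives $21127, deviation gives $0 → loss $21127.
$538: same outcome either way → loss $0.
$26591: truthful gives $28597, deviation gives $0 → loss $28597.
$20030: truthful gives $35158, deviation gives $0 → loss $35158.
Maximum loss: $37310.

$37310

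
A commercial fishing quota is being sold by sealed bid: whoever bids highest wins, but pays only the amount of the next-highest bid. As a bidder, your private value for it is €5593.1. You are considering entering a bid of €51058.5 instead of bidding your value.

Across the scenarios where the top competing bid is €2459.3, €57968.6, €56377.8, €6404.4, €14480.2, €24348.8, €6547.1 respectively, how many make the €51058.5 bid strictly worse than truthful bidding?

4

The deviation hurts exactly when the highest competing bid lies strictly between €5593.1 and €51058.5 — overbidding then wins at a price above your value.
€2459.3: below both → same outcome either way.
€57968.6: above both → same outcome either way.
€56377.8: above both → same outcome either way.
€6404.4: inside the interval → strictly worse (loss €811.3).
€14480.2: inside the interval → strictly worse (loss €8887.1).
€24348.8: inside the interval → strictly worse (loss €18755.7).
€6547.1: inside the interval → strictly worse (loss €954).
Count: 4.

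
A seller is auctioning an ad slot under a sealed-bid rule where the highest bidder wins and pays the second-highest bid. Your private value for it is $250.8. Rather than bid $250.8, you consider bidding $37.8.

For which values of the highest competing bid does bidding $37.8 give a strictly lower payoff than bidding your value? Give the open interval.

($37.8, $250.8)

If the competing bid is below $37.8, both bids win at the same price — no difference.
If it is above $250.8, both bids lose — no difference.
If it lies strictly between $37.8 and $250.8, bidding your value wins at a price below your value (positive payoff) while bidding $37.8 loses (payoff 0).
So the deviation strictly hurts on the open interval ($37.8, $250.8).
Truthful bidding weakly dominates here: raising your bid can only win items priced above your value, and lowering it can only forfeit items priced below.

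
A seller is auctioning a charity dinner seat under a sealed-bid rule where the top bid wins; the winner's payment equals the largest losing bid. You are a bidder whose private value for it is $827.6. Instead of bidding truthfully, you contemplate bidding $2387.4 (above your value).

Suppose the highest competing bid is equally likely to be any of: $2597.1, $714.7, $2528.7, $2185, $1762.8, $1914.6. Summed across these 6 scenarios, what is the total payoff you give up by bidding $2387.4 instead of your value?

$3379.6

The deviation costs you only when the competing bid falls strictly between $827.6 and $2387.4; elsewhere both bids give the same outcome.
$2597.1: outcomes coincide → loss $0.
$714.7: outcomes coincide → loss $0.
$2528.7: outcomes coincide → loss $0.
$2185: truthful payoff $0, deviation payoff −$1357.4 → loss $1357.4.
$1762.8: truthful payoff $0, deviation payoff −$935.2 → loss $935.2.
$1914.6: truthful payoff $0, deviation payoff −$1087 → loss $1087.
Total loss = $1357.4 + $935.2 + $1087 = $3379.6.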